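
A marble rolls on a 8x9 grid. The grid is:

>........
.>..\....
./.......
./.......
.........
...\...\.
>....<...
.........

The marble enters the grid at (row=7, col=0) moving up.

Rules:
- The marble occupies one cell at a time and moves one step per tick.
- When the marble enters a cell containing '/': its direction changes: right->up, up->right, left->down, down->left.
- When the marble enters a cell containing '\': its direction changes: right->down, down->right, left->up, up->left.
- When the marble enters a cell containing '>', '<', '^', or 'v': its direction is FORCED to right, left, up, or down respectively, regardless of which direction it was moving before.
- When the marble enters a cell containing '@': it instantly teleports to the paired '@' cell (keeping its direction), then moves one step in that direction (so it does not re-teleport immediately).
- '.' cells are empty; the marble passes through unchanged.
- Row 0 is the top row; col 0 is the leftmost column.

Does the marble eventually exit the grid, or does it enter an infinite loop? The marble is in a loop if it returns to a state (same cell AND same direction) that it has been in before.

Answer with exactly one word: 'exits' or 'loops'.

Step 1: enter (7,0), '.' pass, move up to (6,0)
Step 2: enter (6,0), '>' forces up->right, move right to (6,1)
Step 3: enter (6,1), '.' pass, move right to (6,2)
Step 4: enter (6,2), '.' pass, move right to (6,3)
Step 5: enter (6,3), '.' pass, move right to (6,4)
Step 6: enter (6,4), '.' pass, move right to (6,5)
Step 7: enter (6,5), '<' forces right->left, move left to (6,4)
Step 8: enter (6,4), '.' pass, move left to (6,3)
Step 9: enter (6,3), '.' pass, move left to (6,2)
Step 10: enter (6,2), '.' pass, move left to (6,1)
Step 11: enter (6,1), '.' pass, move left to (6,0)
Step 12: enter (6,0), '>' forces left->right, move right to (6,1)
Step 13: at (6,1) dir=right — LOOP DETECTED (seen before)

Answer: loops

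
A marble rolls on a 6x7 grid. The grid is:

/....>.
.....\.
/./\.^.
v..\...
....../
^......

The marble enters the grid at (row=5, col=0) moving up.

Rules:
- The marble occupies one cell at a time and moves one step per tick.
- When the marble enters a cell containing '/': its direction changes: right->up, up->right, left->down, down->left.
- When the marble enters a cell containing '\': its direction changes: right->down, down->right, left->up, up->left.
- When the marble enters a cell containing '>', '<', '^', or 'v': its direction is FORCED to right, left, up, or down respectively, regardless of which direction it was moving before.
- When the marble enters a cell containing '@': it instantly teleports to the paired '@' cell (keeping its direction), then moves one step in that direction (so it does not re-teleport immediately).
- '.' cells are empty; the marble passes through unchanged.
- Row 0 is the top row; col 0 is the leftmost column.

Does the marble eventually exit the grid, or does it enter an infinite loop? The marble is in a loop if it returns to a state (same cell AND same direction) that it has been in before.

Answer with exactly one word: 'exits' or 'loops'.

Step 1: enter (5,0), '^' forces up->up, move up to (4,0)
Step 2: enter (4,0), '.' pass, move up to (3,0)
Step 3: enter (3,0), 'v' forces up->down, move down to (4,0)
Step 4: enter (4,0), '.' pass, move down to (5,0)
Step 5: enter (5,0), '^' forces down->up, move up to (4,0)
Step 6: at (4,0) dir=up — LOOP DETECTED (seen before)

Answer: loops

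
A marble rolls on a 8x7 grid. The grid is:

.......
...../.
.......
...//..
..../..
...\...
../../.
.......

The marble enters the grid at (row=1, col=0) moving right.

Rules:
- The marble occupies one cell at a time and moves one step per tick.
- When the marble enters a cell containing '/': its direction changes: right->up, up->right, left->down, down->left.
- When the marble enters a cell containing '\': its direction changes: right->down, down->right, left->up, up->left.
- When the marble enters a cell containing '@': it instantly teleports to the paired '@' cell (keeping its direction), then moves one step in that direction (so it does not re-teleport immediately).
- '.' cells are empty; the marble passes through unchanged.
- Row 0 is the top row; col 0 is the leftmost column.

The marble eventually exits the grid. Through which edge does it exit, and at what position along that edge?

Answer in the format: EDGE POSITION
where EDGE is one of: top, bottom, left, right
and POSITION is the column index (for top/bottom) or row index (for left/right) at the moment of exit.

Answer: top 5

Derivation:
Step 1: enter (1,0), '.' pass, move right to (1,1)
Step 2: enter (1,1), '.' pass, move right to (1,2)
Step 3: enter (1,2), '.' pass, move right to (1,3)
Step 4: enter (1,3), '.' pass, move right to (1,4)
Step 5: enter (1,4), '.' pass, move right to (1,5)
Step 6: enter (1,5), '/' deflects right->up, move up to (0,5)
Step 7: enter (0,5), '.' pass, move up to (-1,5)
Step 8: at (-1,5) — EXIT via top edge, pos 5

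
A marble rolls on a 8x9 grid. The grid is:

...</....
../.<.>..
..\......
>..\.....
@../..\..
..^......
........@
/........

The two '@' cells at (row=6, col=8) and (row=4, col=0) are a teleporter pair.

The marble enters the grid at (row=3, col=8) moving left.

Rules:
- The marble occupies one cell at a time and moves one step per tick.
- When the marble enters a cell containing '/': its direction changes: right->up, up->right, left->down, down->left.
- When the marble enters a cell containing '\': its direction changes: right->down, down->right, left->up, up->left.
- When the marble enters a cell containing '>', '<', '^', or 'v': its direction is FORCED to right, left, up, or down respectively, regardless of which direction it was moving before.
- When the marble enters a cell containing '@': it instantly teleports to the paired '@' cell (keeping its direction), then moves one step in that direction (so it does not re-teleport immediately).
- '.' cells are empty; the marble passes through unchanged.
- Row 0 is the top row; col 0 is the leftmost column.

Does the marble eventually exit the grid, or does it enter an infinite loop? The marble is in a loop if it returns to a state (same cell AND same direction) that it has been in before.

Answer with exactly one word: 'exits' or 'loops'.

Answer: exits

Derivation:
Step 1: enter (3,8), '.' pass, move left to (3,7)
Step 2: enter (3,7), '.' pass, move left to (3,6)
Step 3: enter (3,6), '.' pass, move left to (3,5)
Step 4: enter (3,5), '.' pass, move left to (3,4)
Step 5: enter (3,4), '.' pass, move left to (3,3)
Step 6: enter (3,3), '\' deflects left->up, move up to (2,3)
Step 7: enter (2,3), '.' pass, move up to (1,3)
Step 8: enter (1,3), '.' pass, move up to (0,3)
Step 9: enter (0,3), '<' forces up->left, move left to (0,2)
Step 10: enter (0,2), '.' pass, move left to (0,1)
Step 11: enter (0,1), '.' pass, move left to (0,0)
Step 12: enter (0,0), '.' pass, move left to (0,-1)
Step 13: at (0,-1) — EXIT via left edge, pos 0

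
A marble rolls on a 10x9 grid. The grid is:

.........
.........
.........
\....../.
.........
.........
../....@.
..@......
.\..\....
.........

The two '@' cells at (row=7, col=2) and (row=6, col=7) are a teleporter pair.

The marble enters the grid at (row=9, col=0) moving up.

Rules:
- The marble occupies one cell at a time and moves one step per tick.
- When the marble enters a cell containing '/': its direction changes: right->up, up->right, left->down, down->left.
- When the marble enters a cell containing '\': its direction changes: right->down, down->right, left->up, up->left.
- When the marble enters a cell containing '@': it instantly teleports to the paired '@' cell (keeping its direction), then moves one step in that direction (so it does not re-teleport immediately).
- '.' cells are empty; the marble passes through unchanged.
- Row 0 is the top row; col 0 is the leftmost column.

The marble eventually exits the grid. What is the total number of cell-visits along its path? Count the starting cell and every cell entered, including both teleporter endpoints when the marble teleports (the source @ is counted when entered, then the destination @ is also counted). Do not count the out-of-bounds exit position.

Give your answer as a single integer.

Step 1: enter (9,0), '.' pass, move up to (8,0)
Step 2: enter (8,0), '.' pass, move up to (7,0)
Step 3: enter (7,0), '.' pass, move up to (6,0)
Step 4: enter (6,0), '.' pass, move up to (5,0)
Step 5: enter (5,0), '.' pass, move up to (4,0)
Step 6: enter (4,0), '.' pass, move up to (3,0)
Step 7: enter (3,0), '\' deflects up->left, move left to (3,-1)
Step 8: at (3,-1) — EXIT via left edge, pos 3
Path length (cell visits): 7

Answer: 7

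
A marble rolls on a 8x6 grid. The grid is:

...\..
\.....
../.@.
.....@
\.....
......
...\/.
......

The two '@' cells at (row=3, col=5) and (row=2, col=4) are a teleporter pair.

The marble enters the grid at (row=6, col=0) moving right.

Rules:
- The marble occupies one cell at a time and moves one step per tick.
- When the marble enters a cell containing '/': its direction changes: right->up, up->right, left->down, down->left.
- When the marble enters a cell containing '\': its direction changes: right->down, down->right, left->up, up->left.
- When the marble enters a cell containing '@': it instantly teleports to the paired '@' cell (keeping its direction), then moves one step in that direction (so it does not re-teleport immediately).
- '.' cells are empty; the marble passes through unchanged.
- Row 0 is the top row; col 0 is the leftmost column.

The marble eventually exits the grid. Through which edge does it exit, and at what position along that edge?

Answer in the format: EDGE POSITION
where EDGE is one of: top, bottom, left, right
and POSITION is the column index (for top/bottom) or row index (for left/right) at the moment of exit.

Answer: bottom 3

Derivation:
Step 1: enter (6,0), '.' pass, move right to (6,1)
Step 2: enter (6,1), '.' pass, move right to (6,2)
Step 3: enter (6,2), '.' pass, move right to (6,3)
Step 4: enter (6,3), '\' deflects right->down, move down to (7,3)
Step 5: enter (7,3), '.' pass, move down to (8,3)
Step 6: at (8,3) — EXIT via bottom edge, pos 3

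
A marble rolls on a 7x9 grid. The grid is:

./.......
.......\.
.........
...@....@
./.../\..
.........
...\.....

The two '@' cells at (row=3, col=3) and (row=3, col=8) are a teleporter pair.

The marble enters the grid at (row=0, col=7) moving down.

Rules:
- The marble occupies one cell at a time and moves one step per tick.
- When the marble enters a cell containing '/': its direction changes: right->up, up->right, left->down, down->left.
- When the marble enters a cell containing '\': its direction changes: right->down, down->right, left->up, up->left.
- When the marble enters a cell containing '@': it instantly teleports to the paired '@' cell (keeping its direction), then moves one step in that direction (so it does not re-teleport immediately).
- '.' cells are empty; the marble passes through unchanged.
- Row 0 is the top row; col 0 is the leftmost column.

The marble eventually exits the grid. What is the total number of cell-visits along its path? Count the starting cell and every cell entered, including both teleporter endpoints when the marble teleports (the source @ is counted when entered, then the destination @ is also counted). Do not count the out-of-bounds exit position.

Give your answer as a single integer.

Answer: 3

Derivation:
Step 1: enter (0,7), '.' pass, move down to (1,7)
Step 2: enter (1,7), '\' deflects down->right, move right to (1,8)
Step 3: enter (1,8), '.' pass, move right to (1,9)
Step 4: at (1,9) — EXIT via right edge, pos 1
Path length (cell visits): 3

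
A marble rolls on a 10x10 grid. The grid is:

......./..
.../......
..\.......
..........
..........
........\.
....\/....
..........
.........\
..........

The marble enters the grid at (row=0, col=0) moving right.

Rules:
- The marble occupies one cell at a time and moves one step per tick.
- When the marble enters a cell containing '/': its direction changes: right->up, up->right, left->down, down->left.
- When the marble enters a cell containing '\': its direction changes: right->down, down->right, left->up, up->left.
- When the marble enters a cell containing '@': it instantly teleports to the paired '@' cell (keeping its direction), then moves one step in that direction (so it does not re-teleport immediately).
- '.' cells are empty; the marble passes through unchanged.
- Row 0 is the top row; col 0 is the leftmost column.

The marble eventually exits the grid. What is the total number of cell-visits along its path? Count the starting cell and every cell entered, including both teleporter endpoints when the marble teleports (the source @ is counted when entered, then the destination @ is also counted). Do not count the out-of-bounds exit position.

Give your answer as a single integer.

Answer: 8

Derivation:
Step 1: enter (0,0), '.' pass, move right to (0,1)
Step 2: enter (0,1), '.' pass, move right to (0,2)
Step 3: enter (0,2), '.' pass, move right to (0,3)
Step 4: enter (0,3), '.' pass, move right to (0,4)
Step 5: enter (0,4), '.' pass, move right to (0,5)
Step 6: enter (0,5), '.' pass, move right to (0,6)
Step 7: enter (0,6), '.' pass, move right to (0,7)
Step 8: enter (0,7), '/' deflects right->up, move up to (-1,7)
Step 9: at (-1,7) — EXIT via top edge, pos 7
Path length (cell visits): 8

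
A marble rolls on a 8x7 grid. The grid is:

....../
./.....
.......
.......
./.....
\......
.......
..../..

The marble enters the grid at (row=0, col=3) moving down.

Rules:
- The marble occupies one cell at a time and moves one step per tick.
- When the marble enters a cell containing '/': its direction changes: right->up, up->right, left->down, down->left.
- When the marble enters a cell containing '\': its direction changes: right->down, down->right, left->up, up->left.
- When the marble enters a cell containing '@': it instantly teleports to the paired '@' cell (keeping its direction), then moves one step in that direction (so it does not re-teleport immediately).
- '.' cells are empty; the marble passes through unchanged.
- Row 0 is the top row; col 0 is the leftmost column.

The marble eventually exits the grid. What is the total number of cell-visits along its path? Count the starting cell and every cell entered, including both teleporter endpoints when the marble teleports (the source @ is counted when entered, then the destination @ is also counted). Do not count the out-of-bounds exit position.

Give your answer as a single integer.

Answer: 8

Derivation:
Step 1: enter (0,3), '.' pass, move down to (1,3)
Step 2: enter (1,3), '.' pass, move down to (2,3)
Step 3: enter (2,3), '.' pass, move down to (3,3)
Step 4: enter (3,3), '.' pass, move down to (4,3)
Step 5: enter (4,3), '.' pass, move down to (5,3)
Step 6: enter (5,3), '.' pass, move down to (6,3)
Step 7: enter (6,3), '.' pass, move down to (7,3)
Step 8: enter (7,3), '.' pass, move down to (8,3)
Step 9: at (8,3) — EXIT via bottom edge, pos 3
Path length (cell visits): 8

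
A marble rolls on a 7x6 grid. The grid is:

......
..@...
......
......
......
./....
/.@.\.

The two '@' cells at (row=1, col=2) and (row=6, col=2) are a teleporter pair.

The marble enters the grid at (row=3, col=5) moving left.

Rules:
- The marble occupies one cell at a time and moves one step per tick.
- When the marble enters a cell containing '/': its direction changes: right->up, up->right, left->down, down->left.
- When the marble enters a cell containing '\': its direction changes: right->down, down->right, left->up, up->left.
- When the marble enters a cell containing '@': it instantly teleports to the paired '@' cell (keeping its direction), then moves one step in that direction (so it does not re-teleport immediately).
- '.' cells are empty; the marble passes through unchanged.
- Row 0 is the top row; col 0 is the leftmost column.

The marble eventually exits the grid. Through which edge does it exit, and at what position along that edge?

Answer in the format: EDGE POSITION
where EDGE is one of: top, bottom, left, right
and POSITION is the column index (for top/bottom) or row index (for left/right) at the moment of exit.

Answer: left 3

Derivation:
Step 1: enter (3,5), '.' pass, move left to (3,4)
Step 2: enter (3,4), '.' pass, move left to (3,3)
Step 3: enter (3,3), '.' pass, move left to (3,2)
Step 4: enter (3,2), '.' pass, move left to (3,1)
Step 5: enter (3,1), '.' pass, move left to (3,0)
Step 6: enter (3,0), '.' pass, move left to (3,-1)
Step 7: at (3,-1) — EXIT via left edge, pos 3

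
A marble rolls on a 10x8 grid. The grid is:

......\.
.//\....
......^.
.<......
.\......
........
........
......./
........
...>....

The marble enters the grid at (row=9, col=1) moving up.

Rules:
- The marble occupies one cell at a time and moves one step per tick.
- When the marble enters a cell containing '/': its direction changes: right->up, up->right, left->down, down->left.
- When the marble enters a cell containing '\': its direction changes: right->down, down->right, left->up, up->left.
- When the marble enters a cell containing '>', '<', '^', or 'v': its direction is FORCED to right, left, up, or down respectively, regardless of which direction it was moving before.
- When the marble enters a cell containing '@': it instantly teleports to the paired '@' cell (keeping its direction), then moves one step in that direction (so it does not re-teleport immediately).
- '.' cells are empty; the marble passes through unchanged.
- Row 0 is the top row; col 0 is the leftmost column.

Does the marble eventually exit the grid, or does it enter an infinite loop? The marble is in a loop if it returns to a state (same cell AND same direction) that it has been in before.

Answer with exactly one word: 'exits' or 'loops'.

Step 1: enter (9,1), '.' pass, move up to (8,1)
Step 2: enter (8,1), '.' pass, move up to (7,1)
Step 3: enter (7,1), '.' pass, move up to (6,1)
Step 4: enter (6,1), '.' pass, move up to (5,1)
Step 5: enter (5,1), '.' pass, move up to (4,1)
Step 6: enter (4,1), '\' deflects up->left, move left to (4,0)
Step 7: enter (4,0), '.' pass, move left to (4,-1)
Step 8: at (4,-1) — EXIT via left edge, pos 4

Answer: exits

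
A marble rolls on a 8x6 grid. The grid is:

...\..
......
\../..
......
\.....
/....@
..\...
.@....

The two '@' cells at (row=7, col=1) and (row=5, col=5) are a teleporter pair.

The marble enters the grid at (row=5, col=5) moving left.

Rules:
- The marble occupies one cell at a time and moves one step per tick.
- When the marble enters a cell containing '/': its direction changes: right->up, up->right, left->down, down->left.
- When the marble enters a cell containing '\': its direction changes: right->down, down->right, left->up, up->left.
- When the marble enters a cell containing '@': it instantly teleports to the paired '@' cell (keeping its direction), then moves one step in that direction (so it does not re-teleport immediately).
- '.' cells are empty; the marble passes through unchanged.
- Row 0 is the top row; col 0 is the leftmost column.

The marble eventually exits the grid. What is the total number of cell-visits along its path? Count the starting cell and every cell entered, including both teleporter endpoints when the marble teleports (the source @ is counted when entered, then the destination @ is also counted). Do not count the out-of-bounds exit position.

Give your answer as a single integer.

Answer: 3

Derivation:
Step 1: enter (5,5), '@' teleport (5,5)->(7,1), also enter (7,1), move left to (7,0)
Step 2: enter (7,0), '.' pass, move left to (7,-1)
Step 3: at (7,-1) — EXIT via left edge, pos 7
Path length (cell visits): 3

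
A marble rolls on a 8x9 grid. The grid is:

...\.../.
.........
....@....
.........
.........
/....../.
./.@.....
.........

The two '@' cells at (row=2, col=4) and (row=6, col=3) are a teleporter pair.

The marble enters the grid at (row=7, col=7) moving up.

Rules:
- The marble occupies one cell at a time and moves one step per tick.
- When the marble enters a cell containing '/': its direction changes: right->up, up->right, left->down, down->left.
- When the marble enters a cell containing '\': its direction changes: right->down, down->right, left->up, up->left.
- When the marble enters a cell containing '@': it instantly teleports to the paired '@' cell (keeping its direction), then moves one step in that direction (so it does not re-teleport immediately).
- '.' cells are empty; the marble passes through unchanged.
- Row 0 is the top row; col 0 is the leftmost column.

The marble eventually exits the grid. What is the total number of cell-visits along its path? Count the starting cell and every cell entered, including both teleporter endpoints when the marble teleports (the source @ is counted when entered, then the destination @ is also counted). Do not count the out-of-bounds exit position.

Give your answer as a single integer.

Step 1: enter (7,7), '.' pass, move up to (6,7)
Step 2: enter (6,7), '.' pass, move up to (5,7)
Step 3: enter (5,7), '/' deflects up->right, move right to (5,8)
Step 4: enter (5,8), '.' pass, move right to (5,9)
Step 5: at (5,9) — EXIT via right edge, pos 5
Path length (cell visits): 4

Answer: 4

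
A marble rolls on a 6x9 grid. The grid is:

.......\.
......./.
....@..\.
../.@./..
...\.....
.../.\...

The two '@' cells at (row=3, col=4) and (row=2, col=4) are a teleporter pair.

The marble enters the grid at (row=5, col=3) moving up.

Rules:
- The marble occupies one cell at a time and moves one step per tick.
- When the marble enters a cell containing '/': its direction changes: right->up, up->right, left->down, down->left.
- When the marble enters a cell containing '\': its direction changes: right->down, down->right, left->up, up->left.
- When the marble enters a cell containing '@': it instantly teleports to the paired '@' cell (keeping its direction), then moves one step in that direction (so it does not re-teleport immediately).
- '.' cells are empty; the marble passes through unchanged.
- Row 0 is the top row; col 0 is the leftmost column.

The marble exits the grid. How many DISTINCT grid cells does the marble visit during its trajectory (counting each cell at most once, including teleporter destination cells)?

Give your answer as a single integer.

Answer: 3

Derivation:
Step 1: enter (5,3), '/' deflects up->right, move right to (5,4)
Step 2: enter (5,4), '.' pass, move right to (5,5)
Step 3: enter (5,5), '\' deflects right->down, move down to (6,5)
Step 4: at (6,5) — EXIT via bottom edge, pos 5
Distinct cells visited: 3 (path length 3)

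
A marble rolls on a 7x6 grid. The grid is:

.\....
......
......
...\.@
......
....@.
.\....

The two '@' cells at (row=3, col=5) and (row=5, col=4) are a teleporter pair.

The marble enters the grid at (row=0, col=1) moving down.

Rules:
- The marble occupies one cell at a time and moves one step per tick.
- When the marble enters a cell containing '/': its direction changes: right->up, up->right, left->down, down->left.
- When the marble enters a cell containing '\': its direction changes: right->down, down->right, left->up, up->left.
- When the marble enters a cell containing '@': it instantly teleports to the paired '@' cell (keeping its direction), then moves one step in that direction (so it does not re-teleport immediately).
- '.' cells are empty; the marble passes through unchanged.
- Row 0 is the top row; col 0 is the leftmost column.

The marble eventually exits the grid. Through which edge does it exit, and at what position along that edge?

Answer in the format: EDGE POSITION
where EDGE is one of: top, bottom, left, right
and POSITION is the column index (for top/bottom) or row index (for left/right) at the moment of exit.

Answer: right 0

Derivation:
Step 1: enter (0,1), '\' deflects down->right, move right to (0,2)
Step 2: enter (0,2), '.' pass, move right to (0,3)
Step 3: enter (0,3), '.' pass, move right to (0,4)
Step 4: enter (0,4), '.' pass, move right to (0,5)
Step 5: enter (0,5), '.' pass, move right to (0,6)
Step 6: at (0,6) — EXIT via right edge, pos 0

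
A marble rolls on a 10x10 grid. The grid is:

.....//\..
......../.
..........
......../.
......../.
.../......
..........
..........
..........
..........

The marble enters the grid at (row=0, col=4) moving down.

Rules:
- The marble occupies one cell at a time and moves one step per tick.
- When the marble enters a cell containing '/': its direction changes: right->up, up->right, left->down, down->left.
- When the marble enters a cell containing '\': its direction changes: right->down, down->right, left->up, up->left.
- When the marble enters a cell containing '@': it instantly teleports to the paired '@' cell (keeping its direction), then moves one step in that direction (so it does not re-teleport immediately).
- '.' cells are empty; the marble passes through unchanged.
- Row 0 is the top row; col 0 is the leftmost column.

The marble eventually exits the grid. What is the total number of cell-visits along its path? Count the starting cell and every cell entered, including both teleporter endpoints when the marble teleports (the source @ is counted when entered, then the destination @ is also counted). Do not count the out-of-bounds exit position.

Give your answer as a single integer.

Answer: 10

Derivation:
Step 1: enter (0,4), '.' pass, move down to (1,4)
Step 2: enter (1,4), '.' pass, move down to (2,4)
Step 3: enter (2,4), '.' pass, move down to (3,4)
Step 4: enter (3,4), '.' pass, move down to (4,4)
Step 5: enter (4,4), '.' pass, move down to (5,4)
Step 6: enter (5,4), '.' pass, move down to (6,4)
Step 7: enter (6,4), '.' pass, move down to (7,4)
Step 8: enter (7,4), '.' pass, move down to (8,4)
Step 9: enter (8,4), '.' pass, move down to (9,4)
Step 10: enter (9,4), '.' pass, move down to (10,4)
Step 11: at (10,4) — EXIT via bottom edge, pos 4
Path length (cell visits): 10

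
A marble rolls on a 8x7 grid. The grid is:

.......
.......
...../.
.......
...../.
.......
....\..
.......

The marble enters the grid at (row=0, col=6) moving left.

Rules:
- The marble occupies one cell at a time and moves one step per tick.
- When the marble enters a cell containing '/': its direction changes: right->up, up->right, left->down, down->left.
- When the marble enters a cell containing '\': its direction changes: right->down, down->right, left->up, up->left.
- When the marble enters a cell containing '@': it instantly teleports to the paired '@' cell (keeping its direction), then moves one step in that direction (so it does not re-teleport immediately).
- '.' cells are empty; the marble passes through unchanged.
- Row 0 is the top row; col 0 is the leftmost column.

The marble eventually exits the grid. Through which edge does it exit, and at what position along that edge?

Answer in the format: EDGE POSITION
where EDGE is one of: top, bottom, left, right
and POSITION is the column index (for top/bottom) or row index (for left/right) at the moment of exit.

Step 1: enter (0,6), '.' pass, move left to (0,5)
Step 2: enter (0,5), '.' pass, move left to (0,4)
Step 3: enter (0,4), '.' pass, move left to (0,3)
Step 4: enter (0,3), '.' pass, move left to (0,2)
Step 5: enter (0,2), '.' pass, move left to (0,1)
Step 6: enter (0,1), '.' pass, move left to (0,0)
Step 7: enter (0,0), '.' pass, move left to (0,-1)
Step 8: at (0,-1) — EXIT via left edge, pos 0

Answer: left 0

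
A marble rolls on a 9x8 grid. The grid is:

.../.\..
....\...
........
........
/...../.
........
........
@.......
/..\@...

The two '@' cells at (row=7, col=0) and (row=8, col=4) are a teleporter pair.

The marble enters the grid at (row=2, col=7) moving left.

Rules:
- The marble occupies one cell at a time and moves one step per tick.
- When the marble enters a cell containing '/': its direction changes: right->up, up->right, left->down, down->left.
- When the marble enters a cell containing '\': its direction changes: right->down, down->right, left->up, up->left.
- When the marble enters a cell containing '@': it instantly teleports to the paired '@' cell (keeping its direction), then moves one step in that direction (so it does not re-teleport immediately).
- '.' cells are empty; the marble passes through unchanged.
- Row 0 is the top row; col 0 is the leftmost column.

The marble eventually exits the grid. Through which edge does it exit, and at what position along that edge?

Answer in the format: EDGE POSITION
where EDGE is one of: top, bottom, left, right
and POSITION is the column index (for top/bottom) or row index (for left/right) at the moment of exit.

Answer: left 2

Derivation:
Step 1: enter (2,7), '.' pass, move left to (2,6)
Step 2: enter (2,6), '.' pass, move left to (2,5)
Step 3: enter (2,5), '.' pass, move left to (2,4)
Step 4: enter (2,4), '.' pass, move left to (2,3)
Step 5: enter (2,3), '.' pass, move left to (2,2)
Step 6: enter (2,2), '.' pass, move left to (2,1)
Step 7: enter (2,1), '.' pass, move left to (2,0)
Step 8: enter (2,0), '.' pass, move left to (2,-1)
Step 9: at (2,-1) — EXIT via left edge, pos 2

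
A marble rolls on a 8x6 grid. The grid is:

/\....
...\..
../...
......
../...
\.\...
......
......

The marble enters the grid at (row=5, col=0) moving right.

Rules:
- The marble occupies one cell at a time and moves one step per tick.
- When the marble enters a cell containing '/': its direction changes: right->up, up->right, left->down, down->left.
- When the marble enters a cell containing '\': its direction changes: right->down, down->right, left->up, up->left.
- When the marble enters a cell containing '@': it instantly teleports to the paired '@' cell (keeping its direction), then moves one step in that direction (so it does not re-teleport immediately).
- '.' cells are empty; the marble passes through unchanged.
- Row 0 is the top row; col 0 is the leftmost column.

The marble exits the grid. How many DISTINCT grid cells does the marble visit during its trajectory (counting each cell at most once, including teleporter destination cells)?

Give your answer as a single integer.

Answer: 3

Derivation:
Step 1: enter (5,0), '\' deflects right->down, move down to (6,0)
Step 2: enter (6,0), '.' pass, move down to (7,0)
Step 3: enter (7,0), '.' pass, move down to (8,0)
Step 4: at (8,0) — EXIT via bottom edge, pos 0
Distinct cells visited: 3 (path length 3)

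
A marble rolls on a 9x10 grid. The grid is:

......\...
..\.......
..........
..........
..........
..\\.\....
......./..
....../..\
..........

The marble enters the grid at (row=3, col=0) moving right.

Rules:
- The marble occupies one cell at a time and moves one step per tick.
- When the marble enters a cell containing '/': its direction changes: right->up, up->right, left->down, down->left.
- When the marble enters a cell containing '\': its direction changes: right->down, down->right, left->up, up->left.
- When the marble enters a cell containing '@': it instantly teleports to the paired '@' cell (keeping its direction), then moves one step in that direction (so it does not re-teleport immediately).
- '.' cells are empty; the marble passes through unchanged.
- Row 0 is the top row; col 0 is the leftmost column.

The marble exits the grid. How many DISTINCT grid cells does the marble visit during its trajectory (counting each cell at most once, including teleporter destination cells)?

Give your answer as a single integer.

Answer: 10

Derivation:
Step 1: enter (3,0), '.' pass, move right to (3,1)
Step 2: enter (3,1), '.' pass, move right to (3,2)
Step 3: enter (3,2), '.' pass, move right to (3,3)
Step 4: enter (3,3), '.' pass, move right to (3,4)
Step 5: enter (3,4), '.' pass, move right to (3,5)
Step 6: enter (3,5), '.' pass, move right to (3,6)
Step 7: enter (3,6), '.' pass, move right to (3,7)
Step 8: enter (3,7), '.' pass, move right to (3,8)
Step 9: enter (3,8), '.' pass, move right to (3,9)
Step 10: enter (3,9), '.' pass, move right to (3,10)
Step 11: at (3,10) — EXIT via right edge, pos 3
Distinct cells visited: 10 (path length 10)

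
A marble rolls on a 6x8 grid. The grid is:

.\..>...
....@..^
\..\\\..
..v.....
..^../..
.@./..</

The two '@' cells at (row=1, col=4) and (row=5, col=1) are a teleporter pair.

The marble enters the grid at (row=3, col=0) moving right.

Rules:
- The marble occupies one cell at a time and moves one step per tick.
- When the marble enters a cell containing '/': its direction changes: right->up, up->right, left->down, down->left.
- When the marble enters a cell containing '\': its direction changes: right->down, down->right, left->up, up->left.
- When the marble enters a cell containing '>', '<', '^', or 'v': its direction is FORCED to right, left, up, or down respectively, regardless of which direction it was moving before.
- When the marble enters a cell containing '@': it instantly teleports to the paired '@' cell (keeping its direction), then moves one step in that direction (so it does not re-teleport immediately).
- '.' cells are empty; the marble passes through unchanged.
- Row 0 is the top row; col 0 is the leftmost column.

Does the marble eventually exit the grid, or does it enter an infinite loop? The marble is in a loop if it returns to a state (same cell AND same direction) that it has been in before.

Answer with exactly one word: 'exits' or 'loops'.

Answer: loops

Derivation:
Step 1: enter (3,0), '.' pass, move right to (3,1)
Step 2: enter (3,1), '.' pass, move right to (3,2)
Step 3: enter (3,2), 'v' forces right->down, move down to (4,2)
Step 4: enter (4,2), '^' forces down->up, move up to (3,2)
Step 5: enter (3,2), 'v' forces up->down, move down to (4,2)
Step 6: at (4,2) dir=down — LOOP DETECTED (seen before)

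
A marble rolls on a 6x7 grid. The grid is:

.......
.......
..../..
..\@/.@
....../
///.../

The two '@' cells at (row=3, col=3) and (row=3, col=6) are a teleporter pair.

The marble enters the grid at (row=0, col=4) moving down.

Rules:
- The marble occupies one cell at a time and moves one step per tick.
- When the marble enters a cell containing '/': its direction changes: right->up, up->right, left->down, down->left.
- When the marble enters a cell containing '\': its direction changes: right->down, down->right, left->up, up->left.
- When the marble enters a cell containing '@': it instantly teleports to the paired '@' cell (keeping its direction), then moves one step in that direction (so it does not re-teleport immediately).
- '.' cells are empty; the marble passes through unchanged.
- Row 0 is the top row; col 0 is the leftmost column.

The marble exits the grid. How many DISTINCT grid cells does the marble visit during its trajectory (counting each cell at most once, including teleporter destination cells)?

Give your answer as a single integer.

Step 1: enter (0,4), '.' pass, move down to (1,4)
Step 2: enter (1,4), '.' pass, move down to (2,4)
Step 3: enter (2,4), '/' deflects down->left, move left to (2,3)
Step 4: enter (2,3), '.' pass, move left to (2,2)
Step 5: enter (2,2), '.' pass, move left to (2,1)
Step 6: enter (2,1), '.' pass, move left to (2,0)
Step 7: enter (2,0), '.' pass, move left to (2,-1)
Step 8: at (2,-1) — EXIT via left edge, pos 2
Distinct cells visited: 7 (path length 7)

Answer: 7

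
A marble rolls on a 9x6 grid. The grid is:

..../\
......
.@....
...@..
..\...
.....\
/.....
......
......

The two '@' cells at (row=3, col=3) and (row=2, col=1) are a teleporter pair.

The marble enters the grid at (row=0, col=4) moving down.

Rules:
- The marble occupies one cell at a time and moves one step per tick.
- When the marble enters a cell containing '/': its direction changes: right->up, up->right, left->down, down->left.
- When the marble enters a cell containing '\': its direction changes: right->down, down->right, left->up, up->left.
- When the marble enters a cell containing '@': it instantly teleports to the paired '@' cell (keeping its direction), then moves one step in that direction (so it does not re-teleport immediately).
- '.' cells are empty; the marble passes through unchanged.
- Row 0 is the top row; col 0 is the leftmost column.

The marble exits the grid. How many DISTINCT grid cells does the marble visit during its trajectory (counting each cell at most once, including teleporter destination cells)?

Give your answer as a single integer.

Answer: 5

Derivation:
Step 1: enter (0,4), '/' deflects down->left, move left to (0,3)
Step 2: enter (0,3), '.' pass, move left to (0,2)
Step 3: enter (0,2), '.' pass, move left to (0,1)
Step 4: enter (0,1), '.' pass, move left to (0,0)
Step 5: enter (0,0), '.' pass, move left to (0,-1)
Step 6: at (0,-1) — EXIT via left edge, pos 0
Distinct cells visited: 5 (path length 5)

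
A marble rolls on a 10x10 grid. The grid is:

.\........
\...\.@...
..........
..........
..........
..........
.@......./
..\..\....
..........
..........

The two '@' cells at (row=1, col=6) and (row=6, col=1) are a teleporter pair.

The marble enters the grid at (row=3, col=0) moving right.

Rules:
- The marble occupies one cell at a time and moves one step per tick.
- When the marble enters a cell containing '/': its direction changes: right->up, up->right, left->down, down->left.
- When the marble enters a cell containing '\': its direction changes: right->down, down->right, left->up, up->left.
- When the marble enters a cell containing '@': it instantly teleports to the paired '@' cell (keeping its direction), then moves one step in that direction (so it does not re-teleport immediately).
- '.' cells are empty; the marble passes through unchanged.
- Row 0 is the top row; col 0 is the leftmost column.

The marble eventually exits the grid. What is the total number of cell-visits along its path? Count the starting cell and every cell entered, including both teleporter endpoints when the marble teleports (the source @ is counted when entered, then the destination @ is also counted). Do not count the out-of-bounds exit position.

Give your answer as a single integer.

Step 1: enter (3,0), '.' pass, move right to (3,1)
Step 2: enter (3,1), '.' pass, move right to (3,2)
Step 3: enter (3,2), '.' pass, move right to (3,3)
Step 4: enter (3,3), '.' pass, move right to (3,4)
Step 5: enter (3,4), '.' pass, move right to (3,5)
Step 6: enter (3,5), '.' pass, move right to (3,6)
Step 7: enter (3,6), '.' pass, move right to (3,7)
Step 8: enter (3,7), '.' pass, move right to (3,8)
Step 9: enter (3,8), '.' pass, move right to (3,9)
Step 10: enter (3,9), '.' pass, move right to (3,10)
Step 11: at (3,10) — EXIT via right edge, pos 3
Path length (cell visits): 10

Answer: 10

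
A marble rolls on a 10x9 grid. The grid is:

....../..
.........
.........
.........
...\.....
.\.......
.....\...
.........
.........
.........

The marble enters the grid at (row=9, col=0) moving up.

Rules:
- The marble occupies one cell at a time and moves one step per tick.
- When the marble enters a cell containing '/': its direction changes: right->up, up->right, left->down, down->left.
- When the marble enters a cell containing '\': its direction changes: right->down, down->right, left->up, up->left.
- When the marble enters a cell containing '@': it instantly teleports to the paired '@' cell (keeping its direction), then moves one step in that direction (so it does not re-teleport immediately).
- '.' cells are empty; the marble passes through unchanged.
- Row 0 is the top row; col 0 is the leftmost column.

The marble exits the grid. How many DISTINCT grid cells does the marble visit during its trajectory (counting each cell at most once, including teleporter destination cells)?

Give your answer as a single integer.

Step 1: enter (9,0), '.' pass, move up to (8,0)
Step 2: enter (8,0), '.' pass, move up to (7,0)
Step 3: enter (7,0), '.' pass, move up to (6,0)
Step 4: enter (6,0), '.' pass, move up to (5,0)
Step 5: enter (5,0), '.' pass, move up to (4,0)
Step 6: enter (4,0), '.' pass, move up to (3,0)
Step 7: enter (3,0), '.' pass, move up to (2,0)
Step 8: enter (2,0), '.' pass, move up to (1,0)
Step 9: enter (1,0), '.' pass, move up to (0,0)
Step 10: enter (0,0), '.' pass, move up to (-1,0)
Step 11: at (-1,0) — EXIT via top edge, pos 0
Distinct cells visited: 10 (path length 10)

Answer: 10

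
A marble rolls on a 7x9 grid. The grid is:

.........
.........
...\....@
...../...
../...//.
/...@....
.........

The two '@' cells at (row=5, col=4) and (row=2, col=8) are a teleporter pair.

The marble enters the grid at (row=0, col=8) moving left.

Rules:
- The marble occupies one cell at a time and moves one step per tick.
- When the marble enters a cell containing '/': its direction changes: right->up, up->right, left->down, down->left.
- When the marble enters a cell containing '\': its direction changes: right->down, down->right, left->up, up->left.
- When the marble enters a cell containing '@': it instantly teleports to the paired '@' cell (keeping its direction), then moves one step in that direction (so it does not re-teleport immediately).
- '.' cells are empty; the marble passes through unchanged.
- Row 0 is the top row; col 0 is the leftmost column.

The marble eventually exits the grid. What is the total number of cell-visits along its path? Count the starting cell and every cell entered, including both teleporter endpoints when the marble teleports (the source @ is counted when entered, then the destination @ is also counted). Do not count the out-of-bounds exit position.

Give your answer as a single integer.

Step 1: enter (0,8), '.' pass, move left to (0,7)
Step 2: enter (0,7), '.' pass, move left to (0,6)
Step 3: enter (0,6), '.' pass, move left to (0,5)
Step 4: enter (0,5), '.' pass, move left to (0,4)
Step 5: enter (0,4), '.' pass, move left to (0,3)
Step 6: enter (0,3), '.' pass, move left to (0,2)
Step 7: enter (0,2), '.' pass, move left to (0,1)
Step 8: enter (0,1), '.' pass, move left to (0,0)
Step 9: enter (0,0), '.' pass, move left to (0,-1)
Step 10: at (0,-1) — EXIT via left edge, pos 0
Path length (cell visits): 9

Answer: 9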